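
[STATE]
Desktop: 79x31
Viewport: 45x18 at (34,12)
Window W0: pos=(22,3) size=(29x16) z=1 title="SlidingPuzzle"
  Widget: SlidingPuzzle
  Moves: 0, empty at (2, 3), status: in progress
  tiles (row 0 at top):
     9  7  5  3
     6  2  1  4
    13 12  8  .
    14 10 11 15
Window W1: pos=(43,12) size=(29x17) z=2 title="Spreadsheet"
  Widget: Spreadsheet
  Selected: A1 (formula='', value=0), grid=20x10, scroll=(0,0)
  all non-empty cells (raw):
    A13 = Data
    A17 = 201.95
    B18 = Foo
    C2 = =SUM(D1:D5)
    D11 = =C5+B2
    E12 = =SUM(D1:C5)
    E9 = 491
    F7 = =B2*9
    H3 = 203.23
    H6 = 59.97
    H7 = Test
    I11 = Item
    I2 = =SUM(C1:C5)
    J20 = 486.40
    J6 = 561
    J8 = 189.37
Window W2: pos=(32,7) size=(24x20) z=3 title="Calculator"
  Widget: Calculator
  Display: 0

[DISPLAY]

 7 │ 8 │ 9 │ ÷ │     ┃━━━━━━━━━━━━━━━┓       
───┼───┼───┼───┤     ┃               ┃       
 4 │ 5 │ 6 │ × │     ┃───────────────┨       
───┼───┼───┼───┤     ┃               ┃       
 1 │ 2 │ 3 │ - │     ┃   B       C   ┃       
───┼───┼───┼───┤     ┃---------------┃       
 0 │ . │ = │ + │     ┃       0       ┃       
───┼───┼───┼───┤     ┃       0       ┃       
 C │ MC│ MR│ M+│     ┃       0       ┃       
───┴───┴───┴───┘     ┃       0       ┃       
                     ┃       0       ┃       
                     ┃       0       ┃       
                     ┃       0       ┃       
                     ┃       0       ┃       
━━━━━━━━━━━━━━━━━━━━━┛       0       ┃       
         ┃ 10        0       0       ┃       
         ┗━━━━━━━━━━━━━━━━━━━━━━━━━━━┛       
                                             


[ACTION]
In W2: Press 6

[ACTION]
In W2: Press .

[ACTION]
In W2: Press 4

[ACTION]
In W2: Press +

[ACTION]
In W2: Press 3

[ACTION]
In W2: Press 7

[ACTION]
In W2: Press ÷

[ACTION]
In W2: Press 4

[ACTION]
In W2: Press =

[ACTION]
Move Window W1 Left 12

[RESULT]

 7 │ 8 │ 9 │ ÷ │     ┃━━━┓                   
───┼───┼───┼───┤     ┃   ┃                   
 4 │ 5 │ 6 │ × │     ┃───┨                   
───┼───┼───┼───┤     ┃   ┃                   
 1 │ 2 │ 3 │ - │     ┃   ┃                   
───┼───┼───┼───┤     ┃---┃                   
 0 │ . │ = │ + │     ┃   ┃                   
───┼───┼───┼───┤     ┃   ┃                   
 C │ MC│ MR│ M+│     ┃   ┃                   
───┴───┴───┴───┘     ┃   ┃                   
                     ┃   ┃                   
                     ┃   ┃                   
                     ┃   ┃                   
                     ┃   ┃                   
━━━━━━━━━━━━━━━━━━━━━┛   ┃                   
0        0       0       ┃                   
━━━━━━━━━━━━━━━━━━━━━━━━━┛                   
                                             


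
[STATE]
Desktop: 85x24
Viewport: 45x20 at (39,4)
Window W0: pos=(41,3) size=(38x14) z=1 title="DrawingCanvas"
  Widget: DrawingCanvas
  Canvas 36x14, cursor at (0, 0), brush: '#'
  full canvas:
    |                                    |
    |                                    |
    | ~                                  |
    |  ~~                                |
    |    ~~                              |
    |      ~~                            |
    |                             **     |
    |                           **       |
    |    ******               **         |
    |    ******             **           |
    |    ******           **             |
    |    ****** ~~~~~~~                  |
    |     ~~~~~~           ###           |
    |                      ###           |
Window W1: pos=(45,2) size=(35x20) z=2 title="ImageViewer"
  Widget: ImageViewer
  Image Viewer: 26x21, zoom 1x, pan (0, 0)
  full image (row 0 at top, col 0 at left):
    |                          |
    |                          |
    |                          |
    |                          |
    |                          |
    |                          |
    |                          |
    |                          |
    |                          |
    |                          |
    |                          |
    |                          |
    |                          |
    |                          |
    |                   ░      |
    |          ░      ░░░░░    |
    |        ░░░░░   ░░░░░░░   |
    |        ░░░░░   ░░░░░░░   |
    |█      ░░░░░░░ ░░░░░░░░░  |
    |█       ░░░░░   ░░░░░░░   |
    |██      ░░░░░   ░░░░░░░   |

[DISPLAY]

  ┃ Dr┠─────────────────────────────────┨    
  ┠───┃                                 ┃    
  ┃+  ┃                                 ┃    
  ┃   ┃                                 ┃    
  ┃ ~ ┃                                 ┃    
  ┃  ~┃                                 ┃    
  ┃   ┃                                 ┃    
  ┃   ┃                                 ┃    
  ┃   ┃                                 ┃    
  ┃   ┃                                 ┃    
  ┃   ┃                                 ┃    
  ┃   ┃                                 ┃    
  ┗━━━┃                                 ┃    
      ┃                                 ┃    
      ┃                                 ┃    
      ┃                   ░             ┃    
      ┃          ░      ░░░░░           ┃    
      ┗━━━━━━━━━━━━━━━━━━━━━━━━━━━━━━━━━┛    
                                             
                                             


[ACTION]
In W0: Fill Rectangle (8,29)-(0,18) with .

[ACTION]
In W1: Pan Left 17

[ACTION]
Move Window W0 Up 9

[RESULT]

  ┃   ┠─────────────────────────────────┨    
  ┃ ~ ┃                                 ┃    
  ┃  ~┃                                 ┃    
  ┃   ┃                                 ┃    
  ┃   ┃                                 ┃    
  ┃   ┃                                 ┃    
  ┃   ┃                                 ┃    
  ┃   ┃                                 ┃    
  ┃   ┃                                 ┃    
  ┗━━━┃                                 ┃    
      ┃                                 ┃    
      ┃                                 ┃    
      ┃                                 ┃    
      ┃                                 ┃    
      ┃                                 ┃    
      ┃                   ░             ┃    
      ┃          ░      ░░░░░           ┃    
      ┗━━━━━━━━━━━━━━━━━━━━━━━━━━━━━━━━━┛    
                                             
                                             


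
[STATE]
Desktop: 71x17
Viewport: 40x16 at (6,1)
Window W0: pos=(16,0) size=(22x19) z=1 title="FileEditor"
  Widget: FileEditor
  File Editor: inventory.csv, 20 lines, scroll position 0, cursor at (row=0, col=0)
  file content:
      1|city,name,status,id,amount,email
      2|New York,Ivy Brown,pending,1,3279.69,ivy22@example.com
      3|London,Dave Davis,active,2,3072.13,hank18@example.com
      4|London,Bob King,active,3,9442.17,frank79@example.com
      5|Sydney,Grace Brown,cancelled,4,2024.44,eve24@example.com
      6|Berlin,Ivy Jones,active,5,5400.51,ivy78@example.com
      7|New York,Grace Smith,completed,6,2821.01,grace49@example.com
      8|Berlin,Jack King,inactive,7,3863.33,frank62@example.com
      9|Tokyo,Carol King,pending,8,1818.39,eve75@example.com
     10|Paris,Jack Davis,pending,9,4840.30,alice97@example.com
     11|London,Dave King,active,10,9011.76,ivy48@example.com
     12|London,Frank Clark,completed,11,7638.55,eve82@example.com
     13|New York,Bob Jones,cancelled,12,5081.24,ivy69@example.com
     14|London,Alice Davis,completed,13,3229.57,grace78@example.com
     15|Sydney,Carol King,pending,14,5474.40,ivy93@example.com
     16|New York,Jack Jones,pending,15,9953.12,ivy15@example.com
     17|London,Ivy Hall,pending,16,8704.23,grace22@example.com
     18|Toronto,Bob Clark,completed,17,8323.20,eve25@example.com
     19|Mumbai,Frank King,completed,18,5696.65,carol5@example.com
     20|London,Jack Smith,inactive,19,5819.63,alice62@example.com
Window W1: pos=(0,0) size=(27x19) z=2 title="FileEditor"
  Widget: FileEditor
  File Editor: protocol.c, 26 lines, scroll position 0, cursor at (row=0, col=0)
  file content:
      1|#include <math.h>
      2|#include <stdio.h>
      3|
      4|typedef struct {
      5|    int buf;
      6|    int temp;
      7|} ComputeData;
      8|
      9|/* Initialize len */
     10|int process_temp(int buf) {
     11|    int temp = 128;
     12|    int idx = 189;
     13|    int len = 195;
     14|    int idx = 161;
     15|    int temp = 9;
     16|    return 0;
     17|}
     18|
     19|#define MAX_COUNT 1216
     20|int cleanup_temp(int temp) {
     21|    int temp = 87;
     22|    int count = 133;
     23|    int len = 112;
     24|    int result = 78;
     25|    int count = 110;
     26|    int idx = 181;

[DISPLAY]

Editor              ┃r         ┃        
────────────────────┨──────────┨        
ude <math.h>       ▲┃status,id▲┃        
ude <stdio.h>      █┃vy Brown,█┃        
                   ░┃e Davis,a░┃        
ef struct {        ░┃ King,act░┃        
nt buf;            ░┃ce Brown,░┃        
nt temp;           ░┃ Jones,ac░┃        
puteData;          ░┃race Smit░┃        
                   ░┃k King,in░┃        
itialize len */    ░┃l King,pe░┃        
rocess_temp(int buf░┃ Davis,pe░┃        
nt temp = 128;     ░┃e King,ac░┃        
nt idx = 189;      ░┃nk Clark,░┃        
nt len = 195;      ░┃ob Jones,░┃        
nt idx = 161;      ░┃ce Davis,░┃        


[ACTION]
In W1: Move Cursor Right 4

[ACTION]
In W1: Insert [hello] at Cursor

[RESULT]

Editor              ┃r         ┃        
────────────────────┨──────────┨        
ello█ude <math.h>  ▲┃status,id▲┃        
ude <stdio.h>      █┃vy Brown,█┃        
                   ░┃e Davis,a░┃        
ef struct {        ░┃ King,act░┃        
nt buf;            ░┃ce Brown,░┃        
nt temp;           ░┃ Jones,ac░┃        
puteData;          ░┃race Smit░┃        
                   ░┃k King,in░┃        
itialize len */    ░┃l King,pe░┃        
rocess_temp(int buf░┃ Davis,pe░┃        
nt temp = 128;     ░┃e King,ac░┃        
nt idx = 189;      ░┃nk Clark,░┃        
nt len = 195;      ░┃ob Jones,░┃        
nt idx = 161;      ░┃ce Davis,░┃        


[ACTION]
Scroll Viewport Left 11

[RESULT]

┃ FileEditor              ┃r         ┃  
┠─────────────────────────┨──────────┨  
┃#inchello█ude <math.h>  ▲┃status,id▲┃  
┃#include <stdio.h>      █┃vy Brown,█┃  
┃                        ░┃e Davis,a░┃  
┃typedef struct {        ░┃ King,act░┃  
┃    int buf;            ░┃ce Brown,░┃  
┃    int temp;           ░┃ Jones,ac░┃  
┃} ComputeData;          ░┃race Smit░┃  
┃                        ░┃k King,in░┃  
┃/* Initialize len */    ░┃l King,pe░┃  
┃int process_temp(int buf░┃ Davis,pe░┃  
┃    int temp = 128;     ░┃e King,ac░┃  
┃    int idx = 189;      ░┃nk Clark,░┃  
┃    int len = 195;      ░┃ob Jones,░┃  
┃    int idx = 161;      ░┃ce Davis,░┃  


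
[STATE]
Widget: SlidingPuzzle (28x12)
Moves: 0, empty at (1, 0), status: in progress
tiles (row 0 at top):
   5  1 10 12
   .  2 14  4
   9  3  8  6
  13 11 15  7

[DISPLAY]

┌────┬────┬────┬────┐       
│  5 │  1 │ 10 │ 12 │       
├────┼────┼────┼────┤       
│    │  2 │ 14 │  4 │       
├────┼────┼────┼────┤       
│  9 │  3 │  8 │  6 │       
├────┼────┼────┼────┤       
│ 13 │ 11 │ 15 │  7 │       
└────┴────┴────┴────┘       
Moves: 0                    
                            
                            


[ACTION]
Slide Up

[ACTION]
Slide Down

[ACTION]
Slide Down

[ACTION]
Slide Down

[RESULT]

┌────┬────┬────┬────┐       
│    │  1 │ 10 │ 12 │       
├────┼────┼────┼────┤       
│  5 │  2 │ 14 │  4 │       
├────┼────┼────┼────┤       
│  9 │  3 │  8 │  6 │       
├────┼────┼────┼────┤       
│ 13 │ 11 │ 15 │  7 │       
└────┴────┴────┴────┘       
Moves: 3                    
                            
                            


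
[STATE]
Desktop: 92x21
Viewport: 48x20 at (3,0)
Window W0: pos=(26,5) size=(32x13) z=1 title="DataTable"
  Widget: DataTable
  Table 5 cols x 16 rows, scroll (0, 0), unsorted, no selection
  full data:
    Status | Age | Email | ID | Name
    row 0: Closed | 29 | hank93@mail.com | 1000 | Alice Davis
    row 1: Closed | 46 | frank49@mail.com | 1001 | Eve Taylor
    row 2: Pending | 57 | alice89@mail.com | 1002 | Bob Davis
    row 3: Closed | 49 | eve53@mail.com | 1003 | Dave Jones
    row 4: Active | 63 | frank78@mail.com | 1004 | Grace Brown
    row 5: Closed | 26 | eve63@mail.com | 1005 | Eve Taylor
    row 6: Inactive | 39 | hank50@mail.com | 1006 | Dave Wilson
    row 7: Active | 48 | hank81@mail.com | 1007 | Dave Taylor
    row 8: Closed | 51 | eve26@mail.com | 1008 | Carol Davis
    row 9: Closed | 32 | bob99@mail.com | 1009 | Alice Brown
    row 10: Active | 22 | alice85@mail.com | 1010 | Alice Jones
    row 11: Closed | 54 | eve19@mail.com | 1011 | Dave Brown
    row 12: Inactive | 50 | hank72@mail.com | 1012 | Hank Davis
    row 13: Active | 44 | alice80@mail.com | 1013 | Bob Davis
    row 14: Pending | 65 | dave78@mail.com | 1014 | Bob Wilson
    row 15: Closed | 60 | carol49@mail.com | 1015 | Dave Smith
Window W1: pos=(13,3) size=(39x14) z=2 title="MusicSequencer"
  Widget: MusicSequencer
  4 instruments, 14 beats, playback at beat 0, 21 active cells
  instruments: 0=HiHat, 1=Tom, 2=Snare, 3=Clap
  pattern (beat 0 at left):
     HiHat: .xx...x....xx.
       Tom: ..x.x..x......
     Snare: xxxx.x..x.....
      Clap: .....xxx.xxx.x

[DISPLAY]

                                                
                                                
                                                
          ┏━━━━━━━━━━━━━━━━━━━━━━━━━━━━━━━━━━━━━
          ┃ MusicSequencer                      
          ┠─────────────────────────────────────
          ┃      ▼1234567890123                 
          ┃ HiHat·██···█····██·                 
          ┃   Tom··█·█··█······                 
          ┃ Snare████·█··█·····                 
          ┃  Clap·····███·███·█                 
          ┃                                     
          ┃                                     
          ┃                                     
          ┃                                     
          ┃                                     
          ┗━━━━━━━━━━━━━━━━━━━━━━━━━━━━━━━━━━━━━
                       ┗━━━━━━━━━━━━━━━━━━━━━━━━
                                                
                                                


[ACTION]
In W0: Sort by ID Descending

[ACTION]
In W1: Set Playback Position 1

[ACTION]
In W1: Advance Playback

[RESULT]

                                                
                                                
                                                
          ┏━━━━━━━━━━━━━━━━━━━━━━━━━━━━━━━━━━━━━
          ┃ MusicSequencer                      
          ┠─────────────────────────────────────
          ┃      01▼34567890123                 
          ┃ HiHat·██···█····██·                 
          ┃   Tom··█·█··█······                 
          ┃ Snare████·█··█·····                 
          ┃  Clap·····███·███·█                 
          ┃                                     
          ┃                                     
          ┃                                     
          ┃                                     
          ┃                                     
          ┗━━━━━━━━━━━━━━━━━━━━━━━━━━━━━━━━━━━━━
                       ┗━━━━━━━━━━━━━━━━━━━━━━━━
                                                
                                                


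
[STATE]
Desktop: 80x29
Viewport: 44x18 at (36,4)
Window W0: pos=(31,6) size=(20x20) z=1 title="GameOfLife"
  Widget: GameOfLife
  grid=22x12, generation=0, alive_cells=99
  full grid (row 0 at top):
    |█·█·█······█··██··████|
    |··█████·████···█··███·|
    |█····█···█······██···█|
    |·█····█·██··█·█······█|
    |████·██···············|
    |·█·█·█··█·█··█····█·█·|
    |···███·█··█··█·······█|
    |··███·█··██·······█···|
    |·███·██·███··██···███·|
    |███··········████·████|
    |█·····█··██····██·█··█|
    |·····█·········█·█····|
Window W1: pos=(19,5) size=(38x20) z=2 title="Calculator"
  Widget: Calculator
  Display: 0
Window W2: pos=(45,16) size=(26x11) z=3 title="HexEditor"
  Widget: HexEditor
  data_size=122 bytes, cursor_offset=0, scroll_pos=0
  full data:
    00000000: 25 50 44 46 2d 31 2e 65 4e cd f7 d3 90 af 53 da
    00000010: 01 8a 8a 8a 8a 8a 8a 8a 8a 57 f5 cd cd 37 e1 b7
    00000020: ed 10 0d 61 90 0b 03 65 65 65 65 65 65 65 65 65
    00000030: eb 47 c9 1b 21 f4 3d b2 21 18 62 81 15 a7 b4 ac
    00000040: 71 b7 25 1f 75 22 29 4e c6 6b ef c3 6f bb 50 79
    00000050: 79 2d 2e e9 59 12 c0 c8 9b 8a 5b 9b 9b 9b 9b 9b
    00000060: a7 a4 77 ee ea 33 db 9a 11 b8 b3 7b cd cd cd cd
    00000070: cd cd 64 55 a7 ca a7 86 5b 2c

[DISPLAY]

                                            
━━━━━━━━━━━━━━━━━━━━┓                       
                    ┃                       
────────────────────┨                       
                   0┃                       
┐                   ┃                       
│                   ┃                       
┤                   ┃                       
│                   ┃                       
┤                   ┃                       
│                   ┃                       
┤                   ┃                       
│        ┏━━━━━━━━━━━━━━━━━━━━━━━━┓         
┤        ┃ HexEditor              ┃         
│        ┠────────────────────────┨         
┘        ┃00000000  25 50 44 46 2d┃         
         ┃00000010  01 8a 8a 8a 8a┃         
         ┃00000020  ed 10 0d 61 90┃         


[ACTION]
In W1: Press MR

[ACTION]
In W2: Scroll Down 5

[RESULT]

                                            
━━━━━━━━━━━━━━━━━━━━┓                       
                    ┃                       
────────────────────┨                       
                   0┃                       
┐                   ┃                       
│                   ┃                       
┤                   ┃                       
│                   ┃                       
┤                   ┃                       
│                   ┃                       
┤                   ┃                       
│        ┏━━━━━━━━━━━━━━━━━━━━━━━━┓         
┤        ┃ HexEditor              ┃         
│        ┠────────────────────────┨         
┘        ┃00000050  79 2d 2e e9 59┃         
         ┃00000060  a7 a4 77 ee ea┃         
         ┃00000070  cd cd 64 55 a7┃         


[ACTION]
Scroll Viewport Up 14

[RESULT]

                                            
                                            
                                            
                                            
                                            
━━━━━━━━━━━━━━━━━━━━┓                       
                    ┃                       
────────────────────┨                       
                   0┃                       
┐                   ┃                       
│                   ┃                       
┤                   ┃                       
│                   ┃                       
┤                   ┃                       
│                   ┃                       
┤                   ┃                       
│        ┏━━━━━━━━━━━━━━━━━━━━━━━━┓         
┤        ┃ HexEditor              ┃         


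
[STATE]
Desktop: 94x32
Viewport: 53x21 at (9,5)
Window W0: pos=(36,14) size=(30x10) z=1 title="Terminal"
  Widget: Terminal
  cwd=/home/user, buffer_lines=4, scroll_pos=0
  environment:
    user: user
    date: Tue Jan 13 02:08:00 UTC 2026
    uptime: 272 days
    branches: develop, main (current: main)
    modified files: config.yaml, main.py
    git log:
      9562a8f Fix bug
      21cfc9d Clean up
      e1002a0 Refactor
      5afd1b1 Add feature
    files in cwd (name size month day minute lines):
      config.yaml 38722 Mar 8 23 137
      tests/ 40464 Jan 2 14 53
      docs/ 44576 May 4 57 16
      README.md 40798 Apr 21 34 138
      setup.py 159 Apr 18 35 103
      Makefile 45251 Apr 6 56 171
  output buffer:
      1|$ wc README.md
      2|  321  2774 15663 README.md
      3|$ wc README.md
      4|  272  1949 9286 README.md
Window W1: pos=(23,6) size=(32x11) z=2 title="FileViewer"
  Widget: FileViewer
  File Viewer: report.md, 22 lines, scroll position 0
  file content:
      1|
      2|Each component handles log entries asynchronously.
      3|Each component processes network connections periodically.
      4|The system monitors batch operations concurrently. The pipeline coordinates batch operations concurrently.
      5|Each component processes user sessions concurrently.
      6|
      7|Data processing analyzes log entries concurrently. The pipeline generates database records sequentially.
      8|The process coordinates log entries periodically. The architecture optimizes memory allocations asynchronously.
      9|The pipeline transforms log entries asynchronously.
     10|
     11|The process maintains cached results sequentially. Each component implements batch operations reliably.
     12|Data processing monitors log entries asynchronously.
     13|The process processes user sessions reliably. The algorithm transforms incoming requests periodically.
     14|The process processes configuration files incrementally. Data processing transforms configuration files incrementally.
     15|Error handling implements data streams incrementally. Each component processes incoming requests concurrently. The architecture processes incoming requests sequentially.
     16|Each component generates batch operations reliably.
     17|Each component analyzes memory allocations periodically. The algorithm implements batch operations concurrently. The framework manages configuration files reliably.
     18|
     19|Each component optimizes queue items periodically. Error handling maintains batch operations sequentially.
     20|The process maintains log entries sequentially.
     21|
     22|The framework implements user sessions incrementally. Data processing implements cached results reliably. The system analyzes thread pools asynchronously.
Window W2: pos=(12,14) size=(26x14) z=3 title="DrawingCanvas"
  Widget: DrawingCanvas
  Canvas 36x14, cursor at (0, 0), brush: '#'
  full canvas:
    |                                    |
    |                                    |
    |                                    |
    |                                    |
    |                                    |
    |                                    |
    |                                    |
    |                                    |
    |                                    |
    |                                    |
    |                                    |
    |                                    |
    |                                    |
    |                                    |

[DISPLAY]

                                                     
              ┏━━━━━━━━━━━━━━━━━━━━━━━━━━━━━━┓       
              ┃ FileViewer                   ┃       
              ┠──────────────────────────────┨       
              ┃                             ▲┃       
              ┃Each component handles log en█┃       
              ┃Each component processes netw░┃       
              ┃The system monitors batch ope░┃       
              ┃Each component processes user░┃       
   ┏━━━━━━━━━━━━━━━━━━━━━━━━┓               ░┃━━━━━━━
   ┃ DrawingCanvas          ┃g analyzes log ▼┃       
   ┠────────────────────────┨━━━━━━━━━━━━━━━━┛───────
   ┃+                       ┃ wc README.md           
   ┃                        ┃ 321  2774 15663 README.
   ┃                        ┃ wc README.md           
   ┃                        ┃ 272  1949 9286 README.m
   ┃                        ┃ █                      
   ┃                        ┃                        
   ┃                        ┃━━━━━━━━━━━━━━━━━━━━━━━━
   ┃                        ┃                        
   ┃                        ┃                        


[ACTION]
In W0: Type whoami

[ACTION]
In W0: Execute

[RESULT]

                                                     
              ┏━━━━━━━━━━━━━━━━━━━━━━━━━━━━━━┓       
              ┃ FileViewer                   ┃       
              ┠──────────────────────────────┨       
              ┃                             ▲┃       
              ┃Each component handles log en█┃       
              ┃Each component processes netw░┃       
              ┃The system monitors batch ope░┃       
              ┃Each component processes user░┃       
   ┏━━━━━━━━━━━━━━━━━━━━━━━━┓               ░┃━━━━━━━
   ┃ DrawingCanvas          ┃g analyzes log ▼┃       
   ┠────────────────────────┨━━━━━━━━━━━━━━━━┛───────
   ┃+                       ┃ 321  2774 15663 README.
   ┃                        ┃ wc README.md           
   ┃                        ┃ 272  1949 9286 README.m
   ┃                        ┃ whoami                 
   ┃                        ┃ser                     
   ┃                        ┃ █                      
   ┃                        ┃━━━━━━━━━━━━━━━━━━━━━━━━
   ┃                        ┃                        
   ┃                        ┃                        


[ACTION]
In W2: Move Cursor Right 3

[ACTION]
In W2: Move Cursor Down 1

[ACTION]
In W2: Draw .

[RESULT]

                                                     
              ┏━━━━━━━━━━━━━━━━━━━━━━━━━━━━━━┓       
              ┃ FileViewer                   ┃       
              ┠──────────────────────────────┨       
              ┃                             ▲┃       
              ┃Each component handles log en█┃       
              ┃Each component processes netw░┃       
              ┃The system monitors batch ope░┃       
              ┃Each component processes user░┃       
   ┏━━━━━━━━━━━━━━━━━━━━━━━━┓               ░┃━━━━━━━
   ┃ DrawingCanvas          ┃g analyzes log ▼┃       
   ┠────────────────────────┨━━━━━━━━━━━━━━━━┛───────
   ┃                        ┃ 321  2774 15663 README.
   ┃   .                    ┃ wc README.md           
   ┃                        ┃ 272  1949 9286 README.m
   ┃                        ┃ whoami                 
   ┃                        ┃ser                     
   ┃                        ┃ █                      
   ┃                        ┃━━━━━━━━━━━━━━━━━━━━━━━━
   ┃                        ┃                        
   ┃                        ┃                        


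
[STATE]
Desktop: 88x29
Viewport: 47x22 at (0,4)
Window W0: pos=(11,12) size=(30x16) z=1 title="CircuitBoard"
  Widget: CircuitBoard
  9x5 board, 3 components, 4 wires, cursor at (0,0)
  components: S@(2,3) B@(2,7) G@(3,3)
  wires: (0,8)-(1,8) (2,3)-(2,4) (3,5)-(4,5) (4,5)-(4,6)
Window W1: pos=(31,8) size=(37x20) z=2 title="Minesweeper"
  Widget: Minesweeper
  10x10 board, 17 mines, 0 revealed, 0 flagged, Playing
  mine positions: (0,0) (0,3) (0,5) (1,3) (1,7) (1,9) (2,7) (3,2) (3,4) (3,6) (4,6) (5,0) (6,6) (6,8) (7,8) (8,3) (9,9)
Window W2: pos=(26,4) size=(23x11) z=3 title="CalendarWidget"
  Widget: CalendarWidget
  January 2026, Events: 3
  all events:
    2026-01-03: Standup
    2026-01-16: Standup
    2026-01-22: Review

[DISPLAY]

                          ┏━━━━━━━━━━━━━━━━━━━━
                          ┃ CalendarWidget     
                          ┠────────────────────
                          ┃     January 2026   
                          ┃Mo Tu We Th Fr Sa Su
                          ┃          1  2  3*  
                          ┃ 5  6  7  8  9 10 11
                          ┃12 13 14 15 16* 17 1
           ┏━━━━━━━━━━━━━━┃19 20 21 22* 23 24 2
           ┃ CircuitBoard ┃26 27 28 29 30 31   
           ┠──────────────┗━━━━━━━━━━━━━━━━━━━━
           ┃   0 1 2 3 4 5 6 7 ┃■■■■■■■■■■     
           ┃0  [.]             ┃■■■■■■■■■■     
           ┃                   ┃■■■■■■■■■■     
           ┃1                  ┃■■■■■■■■■■     
           ┃                   ┃■■■■■■■■■■     
           ┃2               S ─┃■■■■■■■■■■     
           ┃                   ┃               
           ┃3               G  ┃               
           ┃                   ┃               
           ┃4                  ┃               
           ┃Cursor: (0,0)      ┃               


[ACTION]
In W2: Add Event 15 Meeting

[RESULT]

                          ┏━━━━━━━━━━━━━━━━━━━━
                          ┃ CalendarWidget     
                          ┠────────────────────
                          ┃     January 2026   
                          ┃Mo Tu We Th Fr Sa Su
                          ┃          1  2  3*  
                          ┃ 5  6  7  8  9 10 11
                          ┃12 13 14 15* 16* 17 
           ┏━━━━━━━━━━━━━━┃19 20 21 22* 23 24 2
           ┃ CircuitBoard ┃26 27 28 29 30 31   
           ┠──────────────┗━━━━━━━━━━━━━━━━━━━━
           ┃   0 1 2 3 4 5 6 7 ┃■■■■■■■■■■     
           ┃0  [.]             ┃■■■■■■■■■■     
           ┃                   ┃■■■■■■■■■■     
           ┃1                  ┃■■■■■■■■■■     
           ┃                   ┃■■■■■■■■■■     
           ┃2               S ─┃■■■■■■■■■■     
           ┃                   ┃               
           ┃3               G  ┃               
           ┃                   ┃               
           ┃4                  ┃               
           ┃Cursor: (0,0)      ┃               


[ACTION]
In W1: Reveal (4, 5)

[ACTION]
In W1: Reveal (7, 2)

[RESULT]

                          ┏━━━━━━━━━━━━━━━━━━━━
                          ┃ CalendarWidget     
                          ┠────────────────────
                          ┃     January 2026   
                          ┃Mo Tu We Th Fr Sa Su
                          ┃          1  2  3*  
                          ┃ 5  6  7  8  9 10 11
                          ┃12 13 14 15* 16* 17 
           ┏━━━━━━━━━━━━━━┃19 20 21 22* 23 24 2
           ┃ CircuitBoard ┃26 27 28 29 30 31   
           ┠──────────────┗━━━━━━━━━━━━━━━━━━━━
           ┃   0 1 2 3 4 5 6 7 ┃■■■■■3■■■■     
           ┃0  [.]             ┃■■■■■■■■■■     
           ┃                   ┃■■■■■■■■■■     
           ┃1                  ┃■■1■■■■■■■     
           ┃                   ┃■■■■■■■■■■     
           ┃2               S ─┃■■■■■■■■■■     
           ┃                   ┃               
           ┃3               G  ┃               
           ┃                   ┃               
           ┃4                  ┃               
           ┃Cursor: (0,0)      ┃               


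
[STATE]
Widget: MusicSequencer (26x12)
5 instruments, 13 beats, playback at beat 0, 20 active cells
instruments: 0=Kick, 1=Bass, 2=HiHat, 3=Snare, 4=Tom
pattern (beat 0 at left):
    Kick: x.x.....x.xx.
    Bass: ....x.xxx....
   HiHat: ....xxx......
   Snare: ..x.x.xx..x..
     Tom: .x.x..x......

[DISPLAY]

      ▼123456789012       
  Kick█·█·····█·██·       
  Bass····█·███····       
 HiHat····███······       
 Snare··█·█·██··█··       
   Tom·█·█··█······       
                          
                          
                          
                          
                          
                          


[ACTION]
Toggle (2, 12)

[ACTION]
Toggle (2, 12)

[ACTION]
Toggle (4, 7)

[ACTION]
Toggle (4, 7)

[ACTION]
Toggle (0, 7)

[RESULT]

      ▼123456789012       
  Kick█·█····██·██·       
  Bass····█·███····       
 HiHat····███······       
 Snare··█·█·██··█··       
   Tom·█·█··█······       
                          
                          
                          
                          
                          
                          


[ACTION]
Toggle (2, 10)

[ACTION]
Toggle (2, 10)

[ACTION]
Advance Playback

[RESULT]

      0▼23456789012       
  Kick█·█····██·██·       
  Bass····█·███····       
 HiHat····███······       
 Snare··█·█·██··█··       
   Tom·█·█··█······       
                          
                          
                          
                          
                          
                          


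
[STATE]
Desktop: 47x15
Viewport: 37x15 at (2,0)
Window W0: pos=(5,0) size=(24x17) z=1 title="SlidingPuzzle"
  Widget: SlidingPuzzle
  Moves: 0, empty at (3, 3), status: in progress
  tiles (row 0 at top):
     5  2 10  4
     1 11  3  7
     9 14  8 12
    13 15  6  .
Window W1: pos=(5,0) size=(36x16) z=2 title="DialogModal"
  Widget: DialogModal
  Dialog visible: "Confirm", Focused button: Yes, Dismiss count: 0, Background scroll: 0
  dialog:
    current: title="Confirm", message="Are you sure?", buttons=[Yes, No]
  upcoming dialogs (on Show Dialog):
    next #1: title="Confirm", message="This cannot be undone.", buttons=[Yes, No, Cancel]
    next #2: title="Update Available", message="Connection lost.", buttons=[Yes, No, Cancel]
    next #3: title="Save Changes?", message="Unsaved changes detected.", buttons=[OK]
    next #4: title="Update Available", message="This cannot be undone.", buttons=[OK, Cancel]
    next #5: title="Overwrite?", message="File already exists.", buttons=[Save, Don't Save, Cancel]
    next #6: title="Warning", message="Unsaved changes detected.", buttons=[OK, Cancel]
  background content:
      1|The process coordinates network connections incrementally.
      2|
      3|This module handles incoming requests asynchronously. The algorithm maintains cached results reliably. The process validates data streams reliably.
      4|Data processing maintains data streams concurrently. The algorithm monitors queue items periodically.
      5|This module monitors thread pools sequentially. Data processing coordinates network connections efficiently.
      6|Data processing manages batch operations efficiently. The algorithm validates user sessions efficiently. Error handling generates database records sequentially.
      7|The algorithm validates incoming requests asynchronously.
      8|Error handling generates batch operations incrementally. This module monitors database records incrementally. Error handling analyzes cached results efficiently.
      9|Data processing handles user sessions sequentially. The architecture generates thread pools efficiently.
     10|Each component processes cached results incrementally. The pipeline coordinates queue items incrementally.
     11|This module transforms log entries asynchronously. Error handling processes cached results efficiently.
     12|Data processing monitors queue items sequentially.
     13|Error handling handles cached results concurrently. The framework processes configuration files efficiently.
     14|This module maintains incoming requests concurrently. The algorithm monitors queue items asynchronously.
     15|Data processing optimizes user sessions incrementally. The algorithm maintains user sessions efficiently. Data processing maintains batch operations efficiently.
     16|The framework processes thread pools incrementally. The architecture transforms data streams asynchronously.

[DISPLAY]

   ┏━━━━━━━━━━━━━━━━━━━━━━━━━━━━━━━━━
   ┃ DialogModal                     
   ┠─────────────────────────────────
   ┃The process coordinates network c
   ┃                                 
   ┃This module handles incoming requ
   ┃Data pro┌───────────────┐ data st
   ┃This mod│    Confirm    │ad pools
   ┃Data pro│ Are you sure? │atch ope
   ┃The algo│   [Yes]  No   │ncoming 
   ┃Error ha└───────────────┘batch op
   ┃Data processing handles user sess
   ┃Each component processes cached r
   ┃This module transforms log entrie
   ┃Data processing monitors queue it


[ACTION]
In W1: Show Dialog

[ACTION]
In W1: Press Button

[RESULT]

   ┏━━━━━━━━━━━━━━━━━━━━━━━━━━━━━━━━━
   ┃ DialogModal                     
   ┠─────────────────────────────────
   ┃The process coordinates network c
   ┃                                 
   ┃This module handles incoming requ
   ┃Data processing maintains data st
   ┃This module monitors thread pools
   ┃Data processing manages batch ope
   ┃The algorithm validates incoming 
   ┃Error handling generates batch op
   ┃Data processing handles user sess
   ┃Each component processes cached r
   ┃This module transforms log entrie
   ┃Data processing monitors queue it


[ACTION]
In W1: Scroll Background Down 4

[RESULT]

   ┏━━━━━━━━━━━━━━━━━━━━━━━━━━━━━━━━━
   ┃ DialogModal                     
   ┠─────────────────────────────────
   ┃This module monitors thread pools
   ┃Data processing manages batch ope
   ┃The algorithm validates incoming 
   ┃Error handling generates batch op
   ┃Data processing handles user sess
   ┃Each component processes cached r
   ┃This module transforms log entrie
   ┃Data processing monitors queue it
   ┃Error handling handles cached res
   ┃This module maintains incoming re
   ┃Data processing optimizes user se
   ┃The framework processes thread po


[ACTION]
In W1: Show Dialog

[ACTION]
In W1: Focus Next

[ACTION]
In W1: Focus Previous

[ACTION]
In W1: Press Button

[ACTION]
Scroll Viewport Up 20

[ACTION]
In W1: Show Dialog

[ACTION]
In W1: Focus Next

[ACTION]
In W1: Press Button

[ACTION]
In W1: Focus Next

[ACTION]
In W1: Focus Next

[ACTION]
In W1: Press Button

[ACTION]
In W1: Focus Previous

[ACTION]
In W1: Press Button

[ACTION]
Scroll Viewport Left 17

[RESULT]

     ┏━━━━━━━━━━━━━━━━━━━━━━━━━━━━━━━
     ┃ DialogModal                   
     ┠───────────────────────────────
     ┃This module monitors thread poo
     ┃Data processing manages batch o
     ┃The algorithm validates incomin
     ┃Error handling generates batch 
     ┃Data processing handles user se
     ┃Each component processes cached
     ┃This module transforms log entr
     ┃Data processing monitors queue 
     ┃Error handling handles cached r
     ┃This module maintains incoming 
     ┃Data processing optimizes user 
     ┃The framework processes thread 
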